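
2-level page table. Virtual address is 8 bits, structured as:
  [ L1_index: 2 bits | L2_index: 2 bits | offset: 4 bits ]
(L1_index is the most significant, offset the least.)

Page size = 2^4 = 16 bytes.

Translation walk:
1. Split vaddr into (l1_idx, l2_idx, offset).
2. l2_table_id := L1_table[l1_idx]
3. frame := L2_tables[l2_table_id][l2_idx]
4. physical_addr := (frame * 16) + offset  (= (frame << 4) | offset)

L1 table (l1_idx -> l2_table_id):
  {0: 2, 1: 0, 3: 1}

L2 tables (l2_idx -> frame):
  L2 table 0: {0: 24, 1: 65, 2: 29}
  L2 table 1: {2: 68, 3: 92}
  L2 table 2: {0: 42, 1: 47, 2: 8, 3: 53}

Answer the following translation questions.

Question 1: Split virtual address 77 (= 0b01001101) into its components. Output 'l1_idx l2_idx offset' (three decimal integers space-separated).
vaddr = 77 = 0b01001101
  top 2 bits -> l1_idx = 1
  next 2 bits -> l2_idx = 0
  bottom 4 bits -> offset = 13

Answer: 1 0 13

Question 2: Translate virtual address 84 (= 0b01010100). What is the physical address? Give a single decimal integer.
Answer: 1044

Derivation:
vaddr = 84 = 0b01010100
Split: l1_idx=1, l2_idx=1, offset=4
L1[1] = 0
L2[0][1] = 65
paddr = 65 * 16 + 4 = 1044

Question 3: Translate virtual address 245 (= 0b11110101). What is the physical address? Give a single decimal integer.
Answer: 1477

Derivation:
vaddr = 245 = 0b11110101
Split: l1_idx=3, l2_idx=3, offset=5
L1[3] = 1
L2[1][3] = 92
paddr = 92 * 16 + 5 = 1477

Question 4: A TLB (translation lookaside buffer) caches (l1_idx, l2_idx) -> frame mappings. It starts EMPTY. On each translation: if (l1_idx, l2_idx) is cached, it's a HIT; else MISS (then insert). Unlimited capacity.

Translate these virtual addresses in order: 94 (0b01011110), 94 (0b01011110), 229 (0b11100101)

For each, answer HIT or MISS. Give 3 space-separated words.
Answer: MISS HIT MISS

Derivation:
vaddr=94: (1,1) not in TLB -> MISS, insert
vaddr=94: (1,1) in TLB -> HIT
vaddr=229: (3,2) not in TLB -> MISS, insert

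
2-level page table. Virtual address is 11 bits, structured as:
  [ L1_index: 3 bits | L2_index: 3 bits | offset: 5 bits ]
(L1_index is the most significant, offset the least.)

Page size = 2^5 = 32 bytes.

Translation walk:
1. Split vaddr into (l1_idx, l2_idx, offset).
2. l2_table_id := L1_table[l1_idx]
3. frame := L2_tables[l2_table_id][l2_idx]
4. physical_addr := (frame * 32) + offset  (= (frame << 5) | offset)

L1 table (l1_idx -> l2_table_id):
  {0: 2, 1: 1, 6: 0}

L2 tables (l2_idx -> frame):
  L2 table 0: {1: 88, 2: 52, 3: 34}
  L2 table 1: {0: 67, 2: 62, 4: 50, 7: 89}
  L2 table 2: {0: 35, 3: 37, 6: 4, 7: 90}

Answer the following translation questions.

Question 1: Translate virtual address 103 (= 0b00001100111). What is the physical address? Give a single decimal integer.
vaddr = 103 = 0b00001100111
Split: l1_idx=0, l2_idx=3, offset=7
L1[0] = 2
L2[2][3] = 37
paddr = 37 * 32 + 7 = 1191

Answer: 1191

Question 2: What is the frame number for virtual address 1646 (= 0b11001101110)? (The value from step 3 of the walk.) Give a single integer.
vaddr = 1646: l1_idx=6, l2_idx=3
L1[6] = 0; L2[0][3] = 34

Answer: 34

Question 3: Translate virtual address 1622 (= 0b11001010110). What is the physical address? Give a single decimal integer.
Answer: 1686

Derivation:
vaddr = 1622 = 0b11001010110
Split: l1_idx=6, l2_idx=2, offset=22
L1[6] = 0
L2[0][2] = 52
paddr = 52 * 32 + 22 = 1686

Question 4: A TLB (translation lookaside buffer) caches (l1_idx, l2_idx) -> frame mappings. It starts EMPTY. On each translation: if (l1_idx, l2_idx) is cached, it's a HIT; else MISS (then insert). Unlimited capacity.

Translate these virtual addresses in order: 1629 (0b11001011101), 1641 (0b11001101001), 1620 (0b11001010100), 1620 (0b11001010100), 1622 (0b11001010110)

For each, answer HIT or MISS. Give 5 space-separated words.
vaddr=1629: (6,2) not in TLB -> MISS, insert
vaddr=1641: (6,3) not in TLB -> MISS, insert
vaddr=1620: (6,2) in TLB -> HIT
vaddr=1620: (6,2) in TLB -> HIT
vaddr=1622: (6,2) in TLB -> HIT

Answer: MISS MISS HIT HIT HIT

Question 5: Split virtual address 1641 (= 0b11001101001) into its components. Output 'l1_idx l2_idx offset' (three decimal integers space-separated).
Answer: 6 3 9

Derivation:
vaddr = 1641 = 0b11001101001
  top 3 bits -> l1_idx = 6
  next 3 bits -> l2_idx = 3
  bottom 5 bits -> offset = 9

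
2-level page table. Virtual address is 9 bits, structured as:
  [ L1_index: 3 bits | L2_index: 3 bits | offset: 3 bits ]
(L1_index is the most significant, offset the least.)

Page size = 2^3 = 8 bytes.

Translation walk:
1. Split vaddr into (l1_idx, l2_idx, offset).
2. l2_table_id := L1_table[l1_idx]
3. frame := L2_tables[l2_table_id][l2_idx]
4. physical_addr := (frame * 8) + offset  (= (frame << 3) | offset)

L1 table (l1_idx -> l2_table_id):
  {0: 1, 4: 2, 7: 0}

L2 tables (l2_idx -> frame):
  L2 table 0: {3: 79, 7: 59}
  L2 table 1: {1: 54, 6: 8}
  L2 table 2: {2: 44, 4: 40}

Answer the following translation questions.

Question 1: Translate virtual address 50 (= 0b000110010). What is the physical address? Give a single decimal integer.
vaddr = 50 = 0b000110010
Split: l1_idx=0, l2_idx=6, offset=2
L1[0] = 1
L2[1][6] = 8
paddr = 8 * 8 + 2 = 66

Answer: 66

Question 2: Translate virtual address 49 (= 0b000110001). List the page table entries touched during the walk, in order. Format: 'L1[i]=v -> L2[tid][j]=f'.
vaddr = 49 = 0b000110001
Split: l1_idx=0, l2_idx=6, offset=1

Answer: L1[0]=1 -> L2[1][6]=8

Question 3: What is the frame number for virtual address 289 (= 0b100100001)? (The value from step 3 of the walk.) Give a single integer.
vaddr = 289: l1_idx=4, l2_idx=4
L1[4] = 2; L2[2][4] = 40

Answer: 40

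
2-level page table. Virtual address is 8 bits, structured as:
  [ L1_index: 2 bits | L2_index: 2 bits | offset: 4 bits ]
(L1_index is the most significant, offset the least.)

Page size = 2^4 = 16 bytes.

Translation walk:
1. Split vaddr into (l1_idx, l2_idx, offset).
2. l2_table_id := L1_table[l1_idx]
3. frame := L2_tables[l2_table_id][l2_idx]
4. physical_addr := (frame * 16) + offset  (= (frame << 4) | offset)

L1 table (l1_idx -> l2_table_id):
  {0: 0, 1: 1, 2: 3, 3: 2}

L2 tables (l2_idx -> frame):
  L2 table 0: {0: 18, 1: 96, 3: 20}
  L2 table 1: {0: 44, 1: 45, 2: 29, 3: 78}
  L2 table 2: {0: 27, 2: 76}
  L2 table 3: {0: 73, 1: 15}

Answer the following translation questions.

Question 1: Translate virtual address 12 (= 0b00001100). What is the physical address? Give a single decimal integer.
Answer: 300

Derivation:
vaddr = 12 = 0b00001100
Split: l1_idx=0, l2_idx=0, offset=12
L1[0] = 0
L2[0][0] = 18
paddr = 18 * 16 + 12 = 300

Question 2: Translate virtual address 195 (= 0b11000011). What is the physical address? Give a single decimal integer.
vaddr = 195 = 0b11000011
Split: l1_idx=3, l2_idx=0, offset=3
L1[3] = 2
L2[2][0] = 27
paddr = 27 * 16 + 3 = 435

Answer: 435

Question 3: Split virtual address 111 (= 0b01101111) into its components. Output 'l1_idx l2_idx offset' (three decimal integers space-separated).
vaddr = 111 = 0b01101111
  top 2 bits -> l1_idx = 1
  next 2 bits -> l2_idx = 2
  bottom 4 bits -> offset = 15

Answer: 1 2 15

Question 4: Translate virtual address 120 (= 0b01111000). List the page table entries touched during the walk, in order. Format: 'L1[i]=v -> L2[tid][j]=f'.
Answer: L1[1]=1 -> L2[1][3]=78

Derivation:
vaddr = 120 = 0b01111000
Split: l1_idx=1, l2_idx=3, offset=8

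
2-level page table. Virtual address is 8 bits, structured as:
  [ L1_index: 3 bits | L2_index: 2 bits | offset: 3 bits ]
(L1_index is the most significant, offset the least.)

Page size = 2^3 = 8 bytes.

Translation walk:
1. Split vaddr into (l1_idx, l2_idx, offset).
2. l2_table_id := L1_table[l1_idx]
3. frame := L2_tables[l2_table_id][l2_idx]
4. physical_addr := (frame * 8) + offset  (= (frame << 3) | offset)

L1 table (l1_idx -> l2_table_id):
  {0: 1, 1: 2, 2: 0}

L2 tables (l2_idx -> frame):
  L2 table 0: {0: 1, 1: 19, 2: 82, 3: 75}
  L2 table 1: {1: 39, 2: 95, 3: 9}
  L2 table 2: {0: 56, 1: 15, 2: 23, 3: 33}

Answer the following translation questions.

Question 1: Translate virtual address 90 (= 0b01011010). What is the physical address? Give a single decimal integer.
Answer: 602

Derivation:
vaddr = 90 = 0b01011010
Split: l1_idx=2, l2_idx=3, offset=2
L1[2] = 0
L2[0][3] = 75
paddr = 75 * 8 + 2 = 602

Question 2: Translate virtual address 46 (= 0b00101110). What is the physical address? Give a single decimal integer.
vaddr = 46 = 0b00101110
Split: l1_idx=1, l2_idx=1, offset=6
L1[1] = 2
L2[2][1] = 15
paddr = 15 * 8 + 6 = 126

Answer: 126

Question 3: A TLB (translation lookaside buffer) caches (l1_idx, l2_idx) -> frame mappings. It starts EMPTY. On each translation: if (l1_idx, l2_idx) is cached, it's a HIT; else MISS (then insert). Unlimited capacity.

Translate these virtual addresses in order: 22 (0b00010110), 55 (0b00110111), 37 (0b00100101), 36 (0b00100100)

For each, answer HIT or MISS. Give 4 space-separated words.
vaddr=22: (0,2) not in TLB -> MISS, insert
vaddr=55: (1,2) not in TLB -> MISS, insert
vaddr=37: (1,0) not in TLB -> MISS, insert
vaddr=36: (1,0) in TLB -> HIT

Answer: MISS MISS MISS HIT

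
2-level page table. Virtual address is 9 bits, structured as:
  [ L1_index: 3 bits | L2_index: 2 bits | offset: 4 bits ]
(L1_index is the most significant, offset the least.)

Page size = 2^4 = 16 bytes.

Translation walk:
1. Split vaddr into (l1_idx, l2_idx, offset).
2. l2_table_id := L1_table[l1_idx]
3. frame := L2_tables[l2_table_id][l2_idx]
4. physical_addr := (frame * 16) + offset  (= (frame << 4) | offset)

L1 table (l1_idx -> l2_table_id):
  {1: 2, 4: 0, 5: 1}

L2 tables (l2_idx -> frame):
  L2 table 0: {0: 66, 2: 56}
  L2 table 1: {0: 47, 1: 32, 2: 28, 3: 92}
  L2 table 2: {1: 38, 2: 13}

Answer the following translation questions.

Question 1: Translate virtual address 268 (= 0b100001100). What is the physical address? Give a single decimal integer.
vaddr = 268 = 0b100001100
Split: l1_idx=4, l2_idx=0, offset=12
L1[4] = 0
L2[0][0] = 66
paddr = 66 * 16 + 12 = 1068

Answer: 1068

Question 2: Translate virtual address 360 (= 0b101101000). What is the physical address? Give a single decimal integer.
vaddr = 360 = 0b101101000
Split: l1_idx=5, l2_idx=2, offset=8
L1[5] = 1
L2[1][2] = 28
paddr = 28 * 16 + 8 = 456

Answer: 456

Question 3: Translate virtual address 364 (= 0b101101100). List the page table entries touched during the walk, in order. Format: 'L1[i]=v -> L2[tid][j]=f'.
Answer: L1[5]=1 -> L2[1][2]=28

Derivation:
vaddr = 364 = 0b101101100
Split: l1_idx=5, l2_idx=2, offset=12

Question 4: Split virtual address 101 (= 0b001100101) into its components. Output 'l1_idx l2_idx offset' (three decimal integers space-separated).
Answer: 1 2 5

Derivation:
vaddr = 101 = 0b001100101
  top 3 bits -> l1_idx = 1
  next 2 bits -> l2_idx = 2
  bottom 4 bits -> offset = 5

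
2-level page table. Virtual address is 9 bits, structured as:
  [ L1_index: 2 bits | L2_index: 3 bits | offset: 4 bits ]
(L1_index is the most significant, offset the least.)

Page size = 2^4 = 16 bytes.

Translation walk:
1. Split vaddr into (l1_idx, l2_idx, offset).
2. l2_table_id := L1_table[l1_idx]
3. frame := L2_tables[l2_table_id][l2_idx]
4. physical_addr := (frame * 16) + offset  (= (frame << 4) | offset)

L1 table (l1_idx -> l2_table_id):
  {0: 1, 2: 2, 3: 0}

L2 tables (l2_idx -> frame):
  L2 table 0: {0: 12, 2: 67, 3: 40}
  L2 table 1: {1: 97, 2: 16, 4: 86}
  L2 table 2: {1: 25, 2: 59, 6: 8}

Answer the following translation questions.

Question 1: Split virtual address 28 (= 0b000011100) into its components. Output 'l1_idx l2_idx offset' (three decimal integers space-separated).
vaddr = 28 = 0b000011100
  top 2 bits -> l1_idx = 0
  next 3 bits -> l2_idx = 1
  bottom 4 bits -> offset = 12

Answer: 0 1 12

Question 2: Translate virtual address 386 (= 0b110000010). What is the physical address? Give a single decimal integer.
vaddr = 386 = 0b110000010
Split: l1_idx=3, l2_idx=0, offset=2
L1[3] = 0
L2[0][0] = 12
paddr = 12 * 16 + 2 = 194

Answer: 194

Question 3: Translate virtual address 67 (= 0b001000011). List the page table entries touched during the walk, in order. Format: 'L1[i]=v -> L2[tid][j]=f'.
Answer: L1[0]=1 -> L2[1][4]=86

Derivation:
vaddr = 67 = 0b001000011
Split: l1_idx=0, l2_idx=4, offset=3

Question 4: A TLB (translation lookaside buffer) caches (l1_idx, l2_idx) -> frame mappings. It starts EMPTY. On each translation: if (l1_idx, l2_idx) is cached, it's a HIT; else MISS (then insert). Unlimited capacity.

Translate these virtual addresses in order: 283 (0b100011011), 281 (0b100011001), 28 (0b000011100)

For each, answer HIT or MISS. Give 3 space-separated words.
Answer: MISS HIT MISS

Derivation:
vaddr=283: (2,1) not in TLB -> MISS, insert
vaddr=281: (2,1) in TLB -> HIT
vaddr=28: (0,1) not in TLB -> MISS, insert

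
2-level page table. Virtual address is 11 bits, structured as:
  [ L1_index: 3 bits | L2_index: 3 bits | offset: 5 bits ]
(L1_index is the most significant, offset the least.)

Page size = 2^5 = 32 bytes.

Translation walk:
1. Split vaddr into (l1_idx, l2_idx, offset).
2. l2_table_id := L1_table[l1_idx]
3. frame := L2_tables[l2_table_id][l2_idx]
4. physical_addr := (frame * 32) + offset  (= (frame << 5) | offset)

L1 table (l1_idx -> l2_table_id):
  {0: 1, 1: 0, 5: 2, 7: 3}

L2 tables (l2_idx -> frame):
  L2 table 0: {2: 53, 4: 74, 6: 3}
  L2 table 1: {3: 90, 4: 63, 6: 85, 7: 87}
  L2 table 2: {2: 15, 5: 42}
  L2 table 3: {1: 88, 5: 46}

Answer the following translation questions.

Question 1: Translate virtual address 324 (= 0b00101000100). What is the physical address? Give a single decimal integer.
vaddr = 324 = 0b00101000100
Split: l1_idx=1, l2_idx=2, offset=4
L1[1] = 0
L2[0][2] = 53
paddr = 53 * 32 + 4 = 1700

Answer: 1700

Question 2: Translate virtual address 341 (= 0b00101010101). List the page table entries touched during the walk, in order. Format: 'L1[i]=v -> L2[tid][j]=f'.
Answer: L1[1]=0 -> L2[0][2]=53

Derivation:
vaddr = 341 = 0b00101010101
Split: l1_idx=1, l2_idx=2, offset=21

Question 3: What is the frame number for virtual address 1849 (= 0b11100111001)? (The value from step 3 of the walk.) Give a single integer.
vaddr = 1849: l1_idx=7, l2_idx=1
L1[7] = 3; L2[3][1] = 88

Answer: 88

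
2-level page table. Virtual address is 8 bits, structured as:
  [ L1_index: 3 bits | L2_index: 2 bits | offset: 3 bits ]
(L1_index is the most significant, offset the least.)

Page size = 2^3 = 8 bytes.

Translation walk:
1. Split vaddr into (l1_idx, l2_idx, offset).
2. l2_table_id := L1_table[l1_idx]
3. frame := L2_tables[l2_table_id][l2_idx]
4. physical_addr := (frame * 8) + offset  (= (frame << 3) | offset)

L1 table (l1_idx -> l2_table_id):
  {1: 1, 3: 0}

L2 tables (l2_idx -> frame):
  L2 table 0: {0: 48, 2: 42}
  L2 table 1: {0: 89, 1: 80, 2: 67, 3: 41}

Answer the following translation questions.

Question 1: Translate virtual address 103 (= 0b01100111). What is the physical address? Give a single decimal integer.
vaddr = 103 = 0b01100111
Split: l1_idx=3, l2_idx=0, offset=7
L1[3] = 0
L2[0][0] = 48
paddr = 48 * 8 + 7 = 391

Answer: 391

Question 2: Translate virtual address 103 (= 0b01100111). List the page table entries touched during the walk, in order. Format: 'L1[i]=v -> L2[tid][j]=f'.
Answer: L1[3]=0 -> L2[0][0]=48

Derivation:
vaddr = 103 = 0b01100111
Split: l1_idx=3, l2_idx=0, offset=7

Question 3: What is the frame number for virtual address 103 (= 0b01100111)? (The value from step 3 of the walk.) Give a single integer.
Answer: 48

Derivation:
vaddr = 103: l1_idx=3, l2_idx=0
L1[3] = 0; L2[0][0] = 48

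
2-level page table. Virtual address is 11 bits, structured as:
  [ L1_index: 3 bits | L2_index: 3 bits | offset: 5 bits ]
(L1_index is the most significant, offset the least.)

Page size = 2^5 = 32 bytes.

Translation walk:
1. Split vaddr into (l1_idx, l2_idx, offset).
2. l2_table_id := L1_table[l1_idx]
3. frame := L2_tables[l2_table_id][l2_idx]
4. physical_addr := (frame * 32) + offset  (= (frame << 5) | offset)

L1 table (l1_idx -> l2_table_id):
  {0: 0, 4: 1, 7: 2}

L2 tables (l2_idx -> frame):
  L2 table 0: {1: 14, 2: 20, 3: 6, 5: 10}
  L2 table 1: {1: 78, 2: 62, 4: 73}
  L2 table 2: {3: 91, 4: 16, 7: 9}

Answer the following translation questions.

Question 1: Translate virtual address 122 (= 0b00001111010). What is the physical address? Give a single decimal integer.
Answer: 218

Derivation:
vaddr = 122 = 0b00001111010
Split: l1_idx=0, l2_idx=3, offset=26
L1[0] = 0
L2[0][3] = 6
paddr = 6 * 32 + 26 = 218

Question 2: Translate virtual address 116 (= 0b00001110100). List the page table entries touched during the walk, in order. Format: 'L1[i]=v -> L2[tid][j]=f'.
Answer: L1[0]=0 -> L2[0][3]=6

Derivation:
vaddr = 116 = 0b00001110100
Split: l1_idx=0, l2_idx=3, offset=20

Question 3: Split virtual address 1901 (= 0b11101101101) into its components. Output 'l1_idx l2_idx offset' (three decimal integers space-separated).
vaddr = 1901 = 0b11101101101
  top 3 bits -> l1_idx = 7
  next 3 bits -> l2_idx = 3
  bottom 5 bits -> offset = 13

Answer: 7 3 13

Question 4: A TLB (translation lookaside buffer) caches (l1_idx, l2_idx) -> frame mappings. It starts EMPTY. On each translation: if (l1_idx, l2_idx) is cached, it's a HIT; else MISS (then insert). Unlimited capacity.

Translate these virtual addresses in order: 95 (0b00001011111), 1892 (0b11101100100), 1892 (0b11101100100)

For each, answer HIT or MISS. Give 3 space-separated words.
Answer: MISS MISS HIT

Derivation:
vaddr=95: (0,2) not in TLB -> MISS, insert
vaddr=1892: (7,3) not in TLB -> MISS, insert
vaddr=1892: (7,3) in TLB -> HIT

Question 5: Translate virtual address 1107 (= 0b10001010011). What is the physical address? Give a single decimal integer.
vaddr = 1107 = 0b10001010011
Split: l1_idx=4, l2_idx=2, offset=19
L1[4] = 1
L2[1][2] = 62
paddr = 62 * 32 + 19 = 2003

Answer: 2003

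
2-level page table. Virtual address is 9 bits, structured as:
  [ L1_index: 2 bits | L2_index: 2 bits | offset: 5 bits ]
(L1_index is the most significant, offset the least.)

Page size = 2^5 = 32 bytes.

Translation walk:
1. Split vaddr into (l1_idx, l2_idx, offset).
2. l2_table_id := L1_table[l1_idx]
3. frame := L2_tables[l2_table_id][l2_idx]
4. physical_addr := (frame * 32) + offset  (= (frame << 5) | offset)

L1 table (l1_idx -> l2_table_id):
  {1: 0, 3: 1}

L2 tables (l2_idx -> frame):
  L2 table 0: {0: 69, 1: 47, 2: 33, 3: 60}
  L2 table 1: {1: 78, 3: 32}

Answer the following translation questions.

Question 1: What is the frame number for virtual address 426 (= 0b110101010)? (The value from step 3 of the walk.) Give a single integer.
vaddr = 426: l1_idx=3, l2_idx=1
L1[3] = 1; L2[1][1] = 78

Answer: 78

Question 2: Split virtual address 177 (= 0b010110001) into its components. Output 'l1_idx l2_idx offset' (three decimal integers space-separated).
Answer: 1 1 17

Derivation:
vaddr = 177 = 0b010110001
  top 2 bits -> l1_idx = 1
  next 2 bits -> l2_idx = 1
  bottom 5 bits -> offset = 17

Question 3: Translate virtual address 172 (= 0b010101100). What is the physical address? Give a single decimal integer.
vaddr = 172 = 0b010101100
Split: l1_idx=1, l2_idx=1, offset=12
L1[1] = 0
L2[0][1] = 47
paddr = 47 * 32 + 12 = 1516

Answer: 1516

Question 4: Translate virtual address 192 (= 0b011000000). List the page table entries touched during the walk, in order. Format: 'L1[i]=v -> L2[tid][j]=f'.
vaddr = 192 = 0b011000000
Split: l1_idx=1, l2_idx=2, offset=0

Answer: L1[1]=0 -> L2[0][2]=33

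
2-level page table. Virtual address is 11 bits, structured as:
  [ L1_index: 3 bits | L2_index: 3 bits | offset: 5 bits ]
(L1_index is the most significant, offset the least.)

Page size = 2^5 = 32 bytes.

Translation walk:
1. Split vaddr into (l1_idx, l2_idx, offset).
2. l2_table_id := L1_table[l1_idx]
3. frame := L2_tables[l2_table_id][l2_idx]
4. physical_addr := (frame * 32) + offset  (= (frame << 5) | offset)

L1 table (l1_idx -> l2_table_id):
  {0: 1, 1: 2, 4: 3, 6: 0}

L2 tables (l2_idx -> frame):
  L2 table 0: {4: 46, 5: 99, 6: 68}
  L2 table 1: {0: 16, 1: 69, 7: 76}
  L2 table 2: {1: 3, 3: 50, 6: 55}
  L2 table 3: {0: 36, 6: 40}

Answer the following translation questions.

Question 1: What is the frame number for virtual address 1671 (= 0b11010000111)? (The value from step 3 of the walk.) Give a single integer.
Answer: 46

Derivation:
vaddr = 1671: l1_idx=6, l2_idx=4
L1[6] = 0; L2[0][4] = 46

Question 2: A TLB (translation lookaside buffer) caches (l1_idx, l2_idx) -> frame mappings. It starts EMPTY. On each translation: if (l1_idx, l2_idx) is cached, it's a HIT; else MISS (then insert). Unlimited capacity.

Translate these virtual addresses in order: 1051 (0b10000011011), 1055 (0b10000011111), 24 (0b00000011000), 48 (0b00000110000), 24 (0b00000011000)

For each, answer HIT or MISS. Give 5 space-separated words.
vaddr=1051: (4,0) not in TLB -> MISS, insert
vaddr=1055: (4,0) in TLB -> HIT
vaddr=24: (0,0) not in TLB -> MISS, insert
vaddr=48: (0,1) not in TLB -> MISS, insert
vaddr=24: (0,0) in TLB -> HIT

Answer: MISS HIT MISS MISS HIT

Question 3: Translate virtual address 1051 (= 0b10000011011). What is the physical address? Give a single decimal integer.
Answer: 1179

Derivation:
vaddr = 1051 = 0b10000011011
Split: l1_idx=4, l2_idx=0, offset=27
L1[4] = 3
L2[3][0] = 36
paddr = 36 * 32 + 27 = 1179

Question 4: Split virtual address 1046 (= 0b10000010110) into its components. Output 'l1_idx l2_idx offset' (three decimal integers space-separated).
Answer: 4 0 22

Derivation:
vaddr = 1046 = 0b10000010110
  top 3 bits -> l1_idx = 4
  next 3 bits -> l2_idx = 0
  bottom 5 bits -> offset = 22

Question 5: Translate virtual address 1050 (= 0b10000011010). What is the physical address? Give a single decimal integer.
vaddr = 1050 = 0b10000011010
Split: l1_idx=4, l2_idx=0, offset=26
L1[4] = 3
L2[3][0] = 36
paddr = 36 * 32 + 26 = 1178

Answer: 1178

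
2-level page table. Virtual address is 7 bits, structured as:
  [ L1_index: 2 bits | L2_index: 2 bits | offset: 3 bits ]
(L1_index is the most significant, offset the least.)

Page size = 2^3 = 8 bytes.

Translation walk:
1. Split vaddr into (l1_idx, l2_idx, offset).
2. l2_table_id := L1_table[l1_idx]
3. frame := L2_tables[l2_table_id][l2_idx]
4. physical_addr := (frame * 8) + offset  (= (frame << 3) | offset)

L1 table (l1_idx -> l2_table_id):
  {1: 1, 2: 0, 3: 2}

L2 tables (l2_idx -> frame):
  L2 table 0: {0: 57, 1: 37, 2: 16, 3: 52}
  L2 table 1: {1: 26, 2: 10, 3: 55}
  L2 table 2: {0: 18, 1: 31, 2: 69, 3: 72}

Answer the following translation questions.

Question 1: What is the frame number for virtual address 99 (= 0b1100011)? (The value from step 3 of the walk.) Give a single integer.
vaddr = 99: l1_idx=3, l2_idx=0
L1[3] = 2; L2[2][0] = 18

Answer: 18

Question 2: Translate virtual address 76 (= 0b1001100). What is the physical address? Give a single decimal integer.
vaddr = 76 = 0b1001100
Split: l1_idx=2, l2_idx=1, offset=4
L1[2] = 0
L2[0][1] = 37
paddr = 37 * 8 + 4 = 300

Answer: 300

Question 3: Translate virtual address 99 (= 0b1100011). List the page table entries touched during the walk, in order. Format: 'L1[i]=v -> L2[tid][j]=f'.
vaddr = 99 = 0b1100011
Split: l1_idx=3, l2_idx=0, offset=3

Answer: L1[3]=2 -> L2[2][0]=18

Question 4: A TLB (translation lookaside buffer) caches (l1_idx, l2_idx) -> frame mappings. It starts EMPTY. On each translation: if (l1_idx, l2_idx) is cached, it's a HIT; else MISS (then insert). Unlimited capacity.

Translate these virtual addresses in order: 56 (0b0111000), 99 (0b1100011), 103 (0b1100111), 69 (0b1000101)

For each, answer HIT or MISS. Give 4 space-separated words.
vaddr=56: (1,3) not in TLB -> MISS, insert
vaddr=99: (3,0) not in TLB -> MISS, insert
vaddr=103: (3,0) in TLB -> HIT
vaddr=69: (2,0) not in TLB -> MISS, insert

Answer: MISS MISS HIT MISS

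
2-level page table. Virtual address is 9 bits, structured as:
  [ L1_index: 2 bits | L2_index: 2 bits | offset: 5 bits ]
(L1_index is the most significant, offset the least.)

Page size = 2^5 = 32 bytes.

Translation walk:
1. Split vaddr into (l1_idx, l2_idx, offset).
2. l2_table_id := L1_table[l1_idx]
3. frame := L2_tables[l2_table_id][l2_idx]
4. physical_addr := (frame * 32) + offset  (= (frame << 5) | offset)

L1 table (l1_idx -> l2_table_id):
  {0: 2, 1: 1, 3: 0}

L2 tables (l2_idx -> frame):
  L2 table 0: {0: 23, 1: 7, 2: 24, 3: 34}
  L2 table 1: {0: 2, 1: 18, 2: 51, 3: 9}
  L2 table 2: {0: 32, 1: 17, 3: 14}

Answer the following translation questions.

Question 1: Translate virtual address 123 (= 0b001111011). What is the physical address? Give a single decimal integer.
vaddr = 123 = 0b001111011
Split: l1_idx=0, l2_idx=3, offset=27
L1[0] = 2
L2[2][3] = 14
paddr = 14 * 32 + 27 = 475

Answer: 475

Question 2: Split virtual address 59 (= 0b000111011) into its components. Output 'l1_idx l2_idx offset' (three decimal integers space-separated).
Answer: 0 1 27

Derivation:
vaddr = 59 = 0b000111011
  top 2 bits -> l1_idx = 0
  next 2 bits -> l2_idx = 1
  bottom 5 bits -> offset = 27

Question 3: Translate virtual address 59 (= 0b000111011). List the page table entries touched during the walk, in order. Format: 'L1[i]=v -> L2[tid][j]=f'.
Answer: L1[0]=2 -> L2[2][1]=17

Derivation:
vaddr = 59 = 0b000111011
Split: l1_idx=0, l2_idx=1, offset=27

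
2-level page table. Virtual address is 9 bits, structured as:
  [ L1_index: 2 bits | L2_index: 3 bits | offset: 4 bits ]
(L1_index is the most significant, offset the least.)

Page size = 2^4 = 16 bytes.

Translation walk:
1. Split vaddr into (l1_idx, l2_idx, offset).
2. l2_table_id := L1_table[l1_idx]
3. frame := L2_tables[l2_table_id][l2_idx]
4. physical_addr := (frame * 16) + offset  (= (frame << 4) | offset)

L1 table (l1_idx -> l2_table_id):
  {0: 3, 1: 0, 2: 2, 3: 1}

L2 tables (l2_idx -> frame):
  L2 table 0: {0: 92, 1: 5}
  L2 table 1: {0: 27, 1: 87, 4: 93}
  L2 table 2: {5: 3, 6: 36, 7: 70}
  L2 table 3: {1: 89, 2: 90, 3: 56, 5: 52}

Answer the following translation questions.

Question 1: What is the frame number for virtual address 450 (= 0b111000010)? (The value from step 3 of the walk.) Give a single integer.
Answer: 93

Derivation:
vaddr = 450: l1_idx=3, l2_idx=4
L1[3] = 1; L2[1][4] = 93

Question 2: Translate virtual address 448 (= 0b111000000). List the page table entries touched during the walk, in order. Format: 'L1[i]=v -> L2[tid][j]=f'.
vaddr = 448 = 0b111000000
Split: l1_idx=3, l2_idx=4, offset=0

Answer: L1[3]=1 -> L2[1][4]=93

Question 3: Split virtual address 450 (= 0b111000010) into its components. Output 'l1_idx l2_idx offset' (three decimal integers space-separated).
vaddr = 450 = 0b111000010
  top 2 bits -> l1_idx = 3
  next 3 bits -> l2_idx = 4
  bottom 4 bits -> offset = 2

Answer: 3 4 2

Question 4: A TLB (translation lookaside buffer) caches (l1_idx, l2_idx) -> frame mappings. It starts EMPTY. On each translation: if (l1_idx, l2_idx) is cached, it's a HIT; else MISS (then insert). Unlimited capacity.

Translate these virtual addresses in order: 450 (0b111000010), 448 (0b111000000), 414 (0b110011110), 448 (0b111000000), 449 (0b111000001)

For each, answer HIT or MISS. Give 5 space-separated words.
Answer: MISS HIT MISS HIT HIT

Derivation:
vaddr=450: (3,4) not in TLB -> MISS, insert
vaddr=448: (3,4) in TLB -> HIT
vaddr=414: (3,1) not in TLB -> MISS, insert
vaddr=448: (3,4) in TLB -> HIT
vaddr=449: (3,4) in TLB -> HIT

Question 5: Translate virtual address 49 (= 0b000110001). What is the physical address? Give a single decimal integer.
vaddr = 49 = 0b000110001
Split: l1_idx=0, l2_idx=3, offset=1
L1[0] = 3
L2[3][3] = 56
paddr = 56 * 16 + 1 = 897

Answer: 897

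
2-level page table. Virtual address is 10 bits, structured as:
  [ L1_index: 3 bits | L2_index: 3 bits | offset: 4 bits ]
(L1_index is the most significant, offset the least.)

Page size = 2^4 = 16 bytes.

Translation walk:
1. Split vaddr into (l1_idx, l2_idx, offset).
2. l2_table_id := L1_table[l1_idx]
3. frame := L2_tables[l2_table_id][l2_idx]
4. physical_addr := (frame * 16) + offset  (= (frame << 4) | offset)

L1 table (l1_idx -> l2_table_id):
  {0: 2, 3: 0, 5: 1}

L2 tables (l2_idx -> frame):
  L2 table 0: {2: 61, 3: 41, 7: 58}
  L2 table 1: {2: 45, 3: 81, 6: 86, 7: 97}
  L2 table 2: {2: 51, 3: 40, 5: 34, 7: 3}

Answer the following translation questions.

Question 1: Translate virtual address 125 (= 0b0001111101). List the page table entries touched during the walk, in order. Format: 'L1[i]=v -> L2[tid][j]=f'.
Answer: L1[0]=2 -> L2[2][7]=3

Derivation:
vaddr = 125 = 0b0001111101
Split: l1_idx=0, l2_idx=7, offset=13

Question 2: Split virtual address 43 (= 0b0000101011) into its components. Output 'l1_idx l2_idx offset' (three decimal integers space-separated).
vaddr = 43 = 0b0000101011
  top 3 bits -> l1_idx = 0
  next 3 bits -> l2_idx = 2
  bottom 4 bits -> offset = 11

Answer: 0 2 11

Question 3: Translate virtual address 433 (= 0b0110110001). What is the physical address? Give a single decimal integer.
Answer: 657

Derivation:
vaddr = 433 = 0b0110110001
Split: l1_idx=3, l2_idx=3, offset=1
L1[3] = 0
L2[0][3] = 41
paddr = 41 * 16 + 1 = 657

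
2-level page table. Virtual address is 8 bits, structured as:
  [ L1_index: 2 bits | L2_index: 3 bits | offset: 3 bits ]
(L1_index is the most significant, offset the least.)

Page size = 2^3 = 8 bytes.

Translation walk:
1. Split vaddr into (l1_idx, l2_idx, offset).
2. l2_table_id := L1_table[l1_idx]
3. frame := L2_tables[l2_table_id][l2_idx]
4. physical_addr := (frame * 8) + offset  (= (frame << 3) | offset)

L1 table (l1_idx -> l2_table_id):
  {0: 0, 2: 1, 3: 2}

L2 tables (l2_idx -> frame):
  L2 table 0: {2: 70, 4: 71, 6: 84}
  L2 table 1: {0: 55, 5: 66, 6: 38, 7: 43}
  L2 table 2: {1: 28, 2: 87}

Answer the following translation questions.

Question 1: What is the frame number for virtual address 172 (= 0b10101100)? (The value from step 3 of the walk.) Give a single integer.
vaddr = 172: l1_idx=2, l2_idx=5
L1[2] = 1; L2[1][5] = 66

Answer: 66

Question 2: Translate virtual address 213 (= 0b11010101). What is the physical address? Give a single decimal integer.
Answer: 701

Derivation:
vaddr = 213 = 0b11010101
Split: l1_idx=3, l2_idx=2, offset=5
L1[3] = 2
L2[2][2] = 87
paddr = 87 * 8 + 5 = 701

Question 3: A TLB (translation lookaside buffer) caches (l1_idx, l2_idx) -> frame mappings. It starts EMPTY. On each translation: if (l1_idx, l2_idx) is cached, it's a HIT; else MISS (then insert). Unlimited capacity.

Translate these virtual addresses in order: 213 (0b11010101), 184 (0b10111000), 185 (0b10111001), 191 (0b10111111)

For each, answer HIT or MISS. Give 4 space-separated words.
Answer: MISS MISS HIT HIT

Derivation:
vaddr=213: (3,2) not in TLB -> MISS, insert
vaddr=184: (2,7) not in TLB -> MISS, insert
vaddr=185: (2,7) in TLB -> HIT
vaddr=191: (2,7) in TLB -> HIT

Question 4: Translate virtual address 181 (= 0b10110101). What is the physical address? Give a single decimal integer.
Answer: 309

Derivation:
vaddr = 181 = 0b10110101
Split: l1_idx=2, l2_idx=6, offset=5
L1[2] = 1
L2[1][6] = 38
paddr = 38 * 8 + 5 = 309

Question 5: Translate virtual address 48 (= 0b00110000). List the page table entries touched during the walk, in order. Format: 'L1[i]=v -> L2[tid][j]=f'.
vaddr = 48 = 0b00110000
Split: l1_idx=0, l2_idx=6, offset=0

Answer: L1[0]=0 -> L2[0][6]=84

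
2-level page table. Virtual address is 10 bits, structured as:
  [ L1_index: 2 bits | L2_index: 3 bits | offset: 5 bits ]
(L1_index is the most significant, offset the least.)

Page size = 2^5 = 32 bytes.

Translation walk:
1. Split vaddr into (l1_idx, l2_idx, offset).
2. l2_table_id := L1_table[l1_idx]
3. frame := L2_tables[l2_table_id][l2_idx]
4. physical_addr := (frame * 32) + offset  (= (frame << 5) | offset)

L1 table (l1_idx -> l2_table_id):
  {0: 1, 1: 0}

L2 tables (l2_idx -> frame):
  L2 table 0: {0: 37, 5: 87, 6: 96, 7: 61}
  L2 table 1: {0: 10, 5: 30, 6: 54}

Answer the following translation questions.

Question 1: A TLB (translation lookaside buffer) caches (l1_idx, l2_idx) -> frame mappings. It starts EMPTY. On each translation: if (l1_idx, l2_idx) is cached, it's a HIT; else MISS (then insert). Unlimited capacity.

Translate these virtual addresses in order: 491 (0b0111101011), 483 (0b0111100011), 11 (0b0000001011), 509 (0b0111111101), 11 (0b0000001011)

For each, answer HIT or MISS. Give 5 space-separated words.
vaddr=491: (1,7) not in TLB -> MISS, insert
vaddr=483: (1,7) in TLB -> HIT
vaddr=11: (0,0) not in TLB -> MISS, insert
vaddr=509: (1,7) in TLB -> HIT
vaddr=11: (0,0) in TLB -> HIT

Answer: MISS HIT MISS HIT HIT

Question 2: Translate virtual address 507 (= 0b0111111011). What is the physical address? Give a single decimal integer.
Answer: 1979

Derivation:
vaddr = 507 = 0b0111111011
Split: l1_idx=1, l2_idx=7, offset=27
L1[1] = 0
L2[0][7] = 61
paddr = 61 * 32 + 27 = 1979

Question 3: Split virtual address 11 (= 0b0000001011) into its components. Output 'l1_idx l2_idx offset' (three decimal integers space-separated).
vaddr = 11 = 0b0000001011
  top 2 bits -> l1_idx = 0
  next 3 bits -> l2_idx = 0
  bottom 5 bits -> offset = 11

Answer: 0 0 11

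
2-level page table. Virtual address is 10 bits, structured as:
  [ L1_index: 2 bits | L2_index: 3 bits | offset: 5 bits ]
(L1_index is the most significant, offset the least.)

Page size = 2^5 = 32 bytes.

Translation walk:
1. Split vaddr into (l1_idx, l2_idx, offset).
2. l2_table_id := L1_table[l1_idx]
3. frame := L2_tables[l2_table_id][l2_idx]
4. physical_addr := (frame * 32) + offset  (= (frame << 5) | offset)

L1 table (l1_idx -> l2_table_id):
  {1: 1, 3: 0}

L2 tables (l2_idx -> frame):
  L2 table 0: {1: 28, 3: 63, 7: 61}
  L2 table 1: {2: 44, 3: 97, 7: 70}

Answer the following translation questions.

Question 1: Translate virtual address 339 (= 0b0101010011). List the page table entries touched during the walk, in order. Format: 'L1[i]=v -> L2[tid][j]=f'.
Answer: L1[1]=1 -> L2[1][2]=44

Derivation:
vaddr = 339 = 0b0101010011
Split: l1_idx=1, l2_idx=2, offset=19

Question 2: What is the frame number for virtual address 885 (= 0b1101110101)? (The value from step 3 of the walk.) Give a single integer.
Answer: 63

Derivation:
vaddr = 885: l1_idx=3, l2_idx=3
L1[3] = 0; L2[0][3] = 63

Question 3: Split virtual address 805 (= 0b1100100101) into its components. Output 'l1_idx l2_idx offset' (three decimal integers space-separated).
vaddr = 805 = 0b1100100101
  top 2 bits -> l1_idx = 3
  next 3 bits -> l2_idx = 1
  bottom 5 bits -> offset = 5

Answer: 3 1 5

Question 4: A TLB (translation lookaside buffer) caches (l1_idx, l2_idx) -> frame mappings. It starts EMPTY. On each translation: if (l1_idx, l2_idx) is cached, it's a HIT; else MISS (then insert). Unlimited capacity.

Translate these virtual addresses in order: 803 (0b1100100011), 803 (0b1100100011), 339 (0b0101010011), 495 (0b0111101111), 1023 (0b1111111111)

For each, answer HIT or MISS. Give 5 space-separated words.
vaddr=803: (3,1) not in TLB -> MISS, insert
vaddr=803: (3,1) in TLB -> HIT
vaddr=339: (1,2) not in TLB -> MISS, insert
vaddr=495: (1,7) not in TLB -> MISS, insert
vaddr=1023: (3,7) not in TLB -> MISS, insert

Answer: MISS HIT MISS MISS MISS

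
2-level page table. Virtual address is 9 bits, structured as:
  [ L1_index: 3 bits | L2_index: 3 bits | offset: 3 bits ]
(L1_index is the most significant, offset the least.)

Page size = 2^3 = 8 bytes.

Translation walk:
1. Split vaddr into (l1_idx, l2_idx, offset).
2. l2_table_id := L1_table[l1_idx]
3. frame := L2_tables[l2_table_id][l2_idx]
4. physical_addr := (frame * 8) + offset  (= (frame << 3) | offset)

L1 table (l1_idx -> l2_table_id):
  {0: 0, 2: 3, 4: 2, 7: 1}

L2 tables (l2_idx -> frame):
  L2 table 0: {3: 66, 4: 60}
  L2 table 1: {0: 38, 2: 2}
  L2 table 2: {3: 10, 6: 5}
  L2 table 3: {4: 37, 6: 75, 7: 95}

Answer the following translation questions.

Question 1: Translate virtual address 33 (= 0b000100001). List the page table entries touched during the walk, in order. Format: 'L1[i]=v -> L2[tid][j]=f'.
Answer: L1[0]=0 -> L2[0][4]=60

Derivation:
vaddr = 33 = 0b000100001
Split: l1_idx=0, l2_idx=4, offset=1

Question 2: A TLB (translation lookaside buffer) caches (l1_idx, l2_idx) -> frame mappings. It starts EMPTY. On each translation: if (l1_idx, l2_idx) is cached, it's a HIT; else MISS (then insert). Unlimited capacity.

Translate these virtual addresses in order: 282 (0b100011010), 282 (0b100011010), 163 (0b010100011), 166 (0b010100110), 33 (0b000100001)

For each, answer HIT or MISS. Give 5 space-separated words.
vaddr=282: (4,3) not in TLB -> MISS, insert
vaddr=282: (4,3) in TLB -> HIT
vaddr=163: (2,4) not in TLB -> MISS, insert
vaddr=166: (2,4) in TLB -> HIT
vaddr=33: (0,4) not in TLB -> MISS, insert

Answer: MISS HIT MISS HIT MISS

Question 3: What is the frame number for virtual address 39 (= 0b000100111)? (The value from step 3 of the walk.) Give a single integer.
Answer: 60

Derivation:
vaddr = 39: l1_idx=0, l2_idx=4
L1[0] = 0; L2[0][4] = 60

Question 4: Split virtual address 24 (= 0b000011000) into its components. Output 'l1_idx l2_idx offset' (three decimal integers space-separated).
vaddr = 24 = 0b000011000
  top 3 bits -> l1_idx = 0
  next 3 bits -> l2_idx = 3
  bottom 3 bits -> offset = 0

Answer: 0 3 0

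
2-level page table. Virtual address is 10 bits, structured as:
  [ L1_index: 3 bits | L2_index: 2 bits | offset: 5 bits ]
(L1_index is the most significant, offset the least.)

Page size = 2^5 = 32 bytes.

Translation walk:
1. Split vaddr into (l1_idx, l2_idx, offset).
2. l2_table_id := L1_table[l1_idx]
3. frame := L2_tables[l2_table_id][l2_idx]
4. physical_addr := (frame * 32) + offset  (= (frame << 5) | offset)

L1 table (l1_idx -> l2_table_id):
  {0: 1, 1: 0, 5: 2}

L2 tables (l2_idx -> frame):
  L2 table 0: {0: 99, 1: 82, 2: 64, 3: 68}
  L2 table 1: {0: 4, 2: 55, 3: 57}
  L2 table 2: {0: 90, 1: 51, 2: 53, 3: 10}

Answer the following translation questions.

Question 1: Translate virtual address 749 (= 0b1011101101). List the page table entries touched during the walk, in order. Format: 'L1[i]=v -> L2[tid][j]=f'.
vaddr = 749 = 0b1011101101
Split: l1_idx=5, l2_idx=3, offset=13

Answer: L1[5]=2 -> L2[2][3]=10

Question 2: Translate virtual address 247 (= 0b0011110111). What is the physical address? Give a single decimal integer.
Answer: 2199

Derivation:
vaddr = 247 = 0b0011110111
Split: l1_idx=1, l2_idx=3, offset=23
L1[1] = 0
L2[0][3] = 68
paddr = 68 * 32 + 23 = 2199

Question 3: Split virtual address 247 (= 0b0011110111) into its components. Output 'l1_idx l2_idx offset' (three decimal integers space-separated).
vaddr = 247 = 0b0011110111
  top 3 bits -> l1_idx = 1
  next 2 bits -> l2_idx = 3
  bottom 5 bits -> offset = 23

Answer: 1 3 23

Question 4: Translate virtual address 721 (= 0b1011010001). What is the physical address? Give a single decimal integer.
vaddr = 721 = 0b1011010001
Split: l1_idx=5, l2_idx=2, offset=17
L1[5] = 2
L2[2][2] = 53
paddr = 53 * 32 + 17 = 1713

Answer: 1713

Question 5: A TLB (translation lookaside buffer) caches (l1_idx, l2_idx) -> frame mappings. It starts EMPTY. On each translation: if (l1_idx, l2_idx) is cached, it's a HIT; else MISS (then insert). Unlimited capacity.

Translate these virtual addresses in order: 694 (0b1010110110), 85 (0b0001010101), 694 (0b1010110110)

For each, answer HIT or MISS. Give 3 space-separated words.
Answer: MISS MISS HIT

Derivation:
vaddr=694: (5,1) not in TLB -> MISS, insert
vaddr=85: (0,2) not in TLB -> MISS, insert
vaddr=694: (5,1) in TLB -> HIT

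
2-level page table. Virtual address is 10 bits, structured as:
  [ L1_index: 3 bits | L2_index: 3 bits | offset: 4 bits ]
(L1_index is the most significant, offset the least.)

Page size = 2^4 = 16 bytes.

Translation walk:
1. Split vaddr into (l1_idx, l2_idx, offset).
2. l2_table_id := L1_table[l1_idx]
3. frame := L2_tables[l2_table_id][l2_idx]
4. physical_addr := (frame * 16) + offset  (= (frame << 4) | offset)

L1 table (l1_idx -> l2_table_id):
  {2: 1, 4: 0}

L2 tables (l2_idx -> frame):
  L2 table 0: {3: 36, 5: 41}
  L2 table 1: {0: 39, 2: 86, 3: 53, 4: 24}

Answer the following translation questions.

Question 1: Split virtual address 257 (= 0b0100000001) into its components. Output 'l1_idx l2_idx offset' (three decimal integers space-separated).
vaddr = 257 = 0b0100000001
  top 3 bits -> l1_idx = 2
  next 3 bits -> l2_idx = 0
  bottom 4 bits -> offset = 1

Answer: 2 0 1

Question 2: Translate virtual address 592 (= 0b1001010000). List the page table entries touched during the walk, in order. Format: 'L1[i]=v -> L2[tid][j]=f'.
vaddr = 592 = 0b1001010000
Split: l1_idx=4, l2_idx=5, offset=0

Answer: L1[4]=0 -> L2[0][5]=41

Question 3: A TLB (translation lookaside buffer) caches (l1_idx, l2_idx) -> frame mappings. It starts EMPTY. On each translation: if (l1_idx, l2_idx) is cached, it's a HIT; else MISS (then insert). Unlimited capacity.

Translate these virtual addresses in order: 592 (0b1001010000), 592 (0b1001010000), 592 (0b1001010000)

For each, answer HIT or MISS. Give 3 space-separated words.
vaddr=592: (4,5) not in TLB -> MISS, insert
vaddr=592: (4,5) in TLB -> HIT
vaddr=592: (4,5) in TLB -> HIT

Answer: MISS HIT HIT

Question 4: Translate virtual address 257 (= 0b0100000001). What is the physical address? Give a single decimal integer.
vaddr = 257 = 0b0100000001
Split: l1_idx=2, l2_idx=0, offset=1
L1[2] = 1
L2[1][0] = 39
paddr = 39 * 16 + 1 = 625

Answer: 625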